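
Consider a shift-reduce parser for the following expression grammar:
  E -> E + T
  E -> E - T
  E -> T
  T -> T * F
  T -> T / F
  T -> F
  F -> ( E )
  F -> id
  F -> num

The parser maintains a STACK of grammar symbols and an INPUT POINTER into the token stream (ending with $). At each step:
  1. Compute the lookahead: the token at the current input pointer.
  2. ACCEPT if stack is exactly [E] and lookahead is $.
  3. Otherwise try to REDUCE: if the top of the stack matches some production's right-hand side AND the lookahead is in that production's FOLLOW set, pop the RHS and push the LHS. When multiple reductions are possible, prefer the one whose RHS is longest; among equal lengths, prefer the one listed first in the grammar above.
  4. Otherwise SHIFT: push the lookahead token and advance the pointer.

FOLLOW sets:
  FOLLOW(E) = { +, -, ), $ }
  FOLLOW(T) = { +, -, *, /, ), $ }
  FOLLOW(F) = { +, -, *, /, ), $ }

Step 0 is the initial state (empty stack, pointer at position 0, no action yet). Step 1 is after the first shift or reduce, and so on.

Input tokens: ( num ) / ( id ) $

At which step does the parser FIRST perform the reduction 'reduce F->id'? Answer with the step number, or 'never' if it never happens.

Step 1: shift (. Stack=[(] ptr=1 lookahead=num remaining=[num ) / ( id ) $]
Step 2: shift num. Stack=[( num] ptr=2 lookahead=) remaining=[) / ( id ) $]
Step 3: reduce F->num. Stack=[( F] ptr=2 lookahead=) remaining=[) / ( id ) $]
Step 4: reduce T->F. Stack=[( T] ptr=2 lookahead=) remaining=[) / ( id ) $]
Step 5: reduce E->T. Stack=[( E] ptr=2 lookahead=) remaining=[) / ( id ) $]
Step 6: shift ). Stack=[( E )] ptr=3 lookahead=/ remaining=[/ ( id ) $]
Step 7: reduce F->( E ). Stack=[F] ptr=3 lookahead=/ remaining=[/ ( id ) $]
Step 8: reduce T->F. Stack=[T] ptr=3 lookahead=/ remaining=[/ ( id ) $]
Step 9: shift /. Stack=[T /] ptr=4 lookahead=( remaining=[( id ) $]
Step 10: shift (. Stack=[T / (] ptr=5 lookahead=id remaining=[id ) $]
Step 11: shift id. Stack=[T / ( id] ptr=6 lookahead=) remaining=[) $]
Step 12: reduce F->id. Stack=[T / ( F] ptr=6 lookahead=) remaining=[) $]

Answer: 12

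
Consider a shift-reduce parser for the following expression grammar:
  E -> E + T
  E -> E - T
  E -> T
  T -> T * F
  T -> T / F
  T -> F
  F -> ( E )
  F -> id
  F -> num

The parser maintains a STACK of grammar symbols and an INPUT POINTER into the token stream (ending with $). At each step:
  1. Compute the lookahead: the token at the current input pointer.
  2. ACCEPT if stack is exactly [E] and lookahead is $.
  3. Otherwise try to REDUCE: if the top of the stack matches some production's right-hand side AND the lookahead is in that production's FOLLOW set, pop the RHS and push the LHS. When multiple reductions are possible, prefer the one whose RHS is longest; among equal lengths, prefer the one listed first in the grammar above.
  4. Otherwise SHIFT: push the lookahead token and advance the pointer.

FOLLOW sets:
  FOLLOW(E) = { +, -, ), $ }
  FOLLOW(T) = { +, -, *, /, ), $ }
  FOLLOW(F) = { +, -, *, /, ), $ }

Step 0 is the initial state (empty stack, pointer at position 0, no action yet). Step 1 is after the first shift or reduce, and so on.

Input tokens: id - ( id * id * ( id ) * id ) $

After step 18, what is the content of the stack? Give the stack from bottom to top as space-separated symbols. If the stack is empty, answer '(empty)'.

Answer: E - ( T * ( T

Derivation:
Step 1: shift id. Stack=[id] ptr=1 lookahead=- remaining=[- ( id * id * ( id ) * id ) $]
Step 2: reduce F->id. Stack=[F] ptr=1 lookahead=- remaining=[- ( id * id * ( id ) * id ) $]
Step 3: reduce T->F. Stack=[T] ptr=1 lookahead=- remaining=[- ( id * id * ( id ) * id ) $]
Step 4: reduce E->T. Stack=[E] ptr=1 lookahead=- remaining=[- ( id * id * ( id ) * id ) $]
Step 5: shift -. Stack=[E -] ptr=2 lookahead=( remaining=[( id * id * ( id ) * id ) $]
Step 6: shift (. Stack=[E - (] ptr=3 lookahead=id remaining=[id * id * ( id ) * id ) $]
Step 7: shift id. Stack=[E - ( id] ptr=4 lookahead=* remaining=[* id * ( id ) * id ) $]
Step 8: reduce F->id. Stack=[E - ( F] ptr=4 lookahead=* remaining=[* id * ( id ) * id ) $]
Step 9: reduce T->F. Stack=[E - ( T] ptr=4 lookahead=* remaining=[* id * ( id ) * id ) $]
Step 10: shift *. Stack=[E - ( T *] ptr=5 lookahead=id remaining=[id * ( id ) * id ) $]
Step 11: shift id. Stack=[E - ( T * id] ptr=6 lookahead=* remaining=[* ( id ) * id ) $]
Step 12: reduce F->id. Stack=[E - ( T * F] ptr=6 lookahead=* remaining=[* ( id ) * id ) $]
Step 13: reduce T->T * F. Stack=[E - ( T] ptr=6 lookahead=* remaining=[* ( id ) * id ) $]
Step 14: shift *. Stack=[E - ( T *] ptr=7 lookahead=( remaining=[( id ) * id ) $]
Step 15: shift (. Stack=[E - ( T * (] ptr=8 lookahead=id remaining=[id ) * id ) $]
Step 16: shift id. Stack=[E - ( T * ( id] ptr=9 lookahead=) remaining=[) * id ) $]
Step 17: reduce F->id. Stack=[E - ( T * ( F] ptr=9 lookahead=) remaining=[) * id ) $]
Step 18: reduce T->F. Stack=[E - ( T * ( T] ptr=9 lookahead=) remaining=[) * id ) $]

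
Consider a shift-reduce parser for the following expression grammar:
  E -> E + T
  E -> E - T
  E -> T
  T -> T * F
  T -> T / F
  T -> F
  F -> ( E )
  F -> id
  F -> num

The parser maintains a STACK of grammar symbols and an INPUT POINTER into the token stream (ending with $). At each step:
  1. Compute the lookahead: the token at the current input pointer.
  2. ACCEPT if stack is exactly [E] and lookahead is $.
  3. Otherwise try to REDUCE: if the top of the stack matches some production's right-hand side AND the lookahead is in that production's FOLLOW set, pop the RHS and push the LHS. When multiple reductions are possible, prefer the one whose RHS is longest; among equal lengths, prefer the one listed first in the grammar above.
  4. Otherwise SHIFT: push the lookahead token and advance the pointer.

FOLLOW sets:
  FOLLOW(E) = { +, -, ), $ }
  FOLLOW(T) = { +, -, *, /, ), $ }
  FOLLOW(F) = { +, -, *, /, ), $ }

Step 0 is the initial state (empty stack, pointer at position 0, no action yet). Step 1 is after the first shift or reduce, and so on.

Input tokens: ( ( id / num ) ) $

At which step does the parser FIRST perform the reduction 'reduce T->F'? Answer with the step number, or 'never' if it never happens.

Answer: 5

Derivation:
Step 1: shift (. Stack=[(] ptr=1 lookahead=( remaining=[( id / num ) ) $]
Step 2: shift (. Stack=[( (] ptr=2 lookahead=id remaining=[id / num ) ) $]
Step 3: shift id. Stack=[( ( id] ptr=3 lookahead=/ remaining=[/ num ) ) $]
Step 4: reduce F->id. Stack=[( ( F] ptr=3 lookahead=/ remaining=[/ num ) ) $]
Step 5: reduce T->F. Stack=[( ( T] ptr=3 lookahead=/ remaining=[/ num ) ) $]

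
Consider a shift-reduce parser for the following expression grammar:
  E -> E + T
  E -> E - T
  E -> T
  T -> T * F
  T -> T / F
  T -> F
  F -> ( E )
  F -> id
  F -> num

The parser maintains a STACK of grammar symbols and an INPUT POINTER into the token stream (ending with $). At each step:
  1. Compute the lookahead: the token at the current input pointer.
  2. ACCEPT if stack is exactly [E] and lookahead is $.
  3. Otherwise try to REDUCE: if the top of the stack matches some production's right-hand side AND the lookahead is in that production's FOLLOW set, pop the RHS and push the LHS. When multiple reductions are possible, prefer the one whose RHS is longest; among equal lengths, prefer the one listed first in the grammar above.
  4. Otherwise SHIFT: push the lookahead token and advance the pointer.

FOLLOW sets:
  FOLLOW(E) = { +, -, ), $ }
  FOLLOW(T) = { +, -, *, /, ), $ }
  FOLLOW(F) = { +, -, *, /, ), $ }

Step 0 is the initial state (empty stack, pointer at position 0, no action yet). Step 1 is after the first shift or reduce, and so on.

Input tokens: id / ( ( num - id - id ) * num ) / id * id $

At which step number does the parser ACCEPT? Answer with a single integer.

Answer: 41

Derivation:
Step 1: shift id. Stack=[id] ptr=1 lookahead=/ remaining=[/ ( ( num - id - id ) * num ) / id * id $]
Step 2: reduce F->id. Stack=[F] ptr=1 lookahead=/ remaining=[/ ( ( num - id - id ) * num ) / id * id $]
Step 3: reduce T->F. Stack=[T] ptr=1 lookahead=/ remaining=[/ ( ( num - id - id ) * num ) / id * id $]
Step 4: shift /. Stack=[T /] ptr=2 lookahead=( remaining=[( ( num - id - id ) * num ) / id * id $]
Step 5: shift (. Stack=[T / (] ptr=3 lookahead=( remaining=[( num - id - id ) * num ) / id * id $]
Step 6: shift (. Stack=[T / ( (] ptr=4 lookahead=num remaining=[num - id - id ) * num ) / id * id $]
Step 7: shift num. Stack=[T / ( ( num] ptr=5 lookahead=- remaining=[- id - id ) * num ) / id * id $]
Step 8: reduce F->num. Stack=[T / ( ( F] ptr=5 lookahead=- remaining=[- id - id ) * num ) / id * id $]
Step 9: reduce T->F. Stack=[T / ( ( T] ptr=5 lookahead=- remaining=[- id - id ) * num ) / id * id $]
Step 10: reduce E->T. Stack=[T / ( ( E] ptr=5 lookahead=- remaining=[- id - id ) * num ) / id * id $]
Step 11: shift -. Stack=[T / ( ( E -] ptr=6 lookahead=id remaining=[id - id ) * num ) / id * id $]
Step 12: shift id. Stack=[T / ( ( E - id] ptr=7 lookahead=- remaining=[- id ) * num ) / id * id $]
Step 13: reduce F->id. Stack=[T / ( ( E - F] ptr=7 lookahead=- remaining=[- id ) * num ) / id * id $]
Step 14: reduce T->F. Stack=[T / ( ( E - T] ptr=7 lookahead=- remaining=[- id ) * num ) / id * id $]
Step 15: reduce E->E - T. Stack=[T / ( ( E] ptr=7 lookahead=- remaining=[- id ) * num ) / id * id $]
Step 16: shift -. Stack=[T / ( ( E -] ptr=8 lookahead=id remaining=[id ) * num ) / id * id $]
Step 17: shift id. Stack=[T / ( ( E - id] ptr=9 lookahead=) remaining=[) * num ) / id * id $]
Step 18: reduce F->id. Stack=[T / ( ( E - F] ptr=9 lookahead=) remaining=[) * num ) / id * id $]
Step 19: reduce T->F. Stack=[T / ( ( E - T] ptr=9 lookahead=) remaining=[) * num ) / id * id $]
Step 20: reduce E->E - T. Stack=[T / ( ( E] ptr=9 lookahead=) remaining=[) * num ) / id * id $]
Step 21: shift ). Stack=[T / ( ( E )] ptr=10 lookahead=* remaining=[* num ) / id * id $]
Step 22: reduce F->( E ). Stack=[T / ( F] ptr=10 lookahead=* remaining=[* num ) / id * id $]
Step 23: reduce T->F. Stack=[T / ( T] ptr=10 lookahead=* remaining=[* num ) / id * id $]
Step 24: shift *. Stack=[T / ( T *] ptr=11 lookahead=num remaining=[num ) / id * id $]
Step 25: shift num. Stack=[T / ( T * num] ptr=12 lookahead=) remaining=[) / id * id $]
Step 26: reduce F->num. Stack=[T / ( T * F] ptr=12 lookahead=) remaining=[) / id * id $]
Step 27: reduce T->T * F. Stack=[T / ( T] ptr=12 lookahead=) remaining=[) / id * id $]
Step 28: reduce E->T. Stack=[T / ( E] ptr=12 lookahead=) remaining=[) / id * id $]
Step 29: shift ). Stack=[T / ( E )] ptr=13 lookahead=/ remaining=[/ id * id $]
Step 30: reduce F->( E ). Stack=[T / F] ptr=13 lookahead=/ remaining=[/ id * id $]
Step 31: reduce T->T / F. Stack=[T] ptr=13 lookahead=/ remaining=[/ id * id $]
Step 32: shift /. Stack=[T /] ptr=14 lookahead=id remaining=[id * id $]
Step 33: shift id. Stack=[T / id] ptr=15 lookahead=* remaining=[* id $]
Step 34: reduce F->id. Stack=[T / F] ptr=15 lookahead=* remaining=[* id $]
Step 35: reduce T->T / F. Stack=[T] ptr=15 lookahead=* remaining=[* id $]
Step 36: shift *. Stack=[T *] ptr=16 lookahead=id remaining=[id $]
Step 37: shift id. Stack=[T * id] ptr=17 lookahead=$ remaining=[$]
Step 38: reduce F->id. Stack=[T * F] ptr=17 lookahead=$ remaining=[$]
Step 39: reduce T->T * F. Stack=[T] ptr=17 lookahead=$ remaining=[$]
Step 40: reduce E->T. Stack=[E] ptr=17 lookahead=$ remaining=[$]
Step 41: accept. Stack=[E] ptr=17 lookahead=$ remaining=[$]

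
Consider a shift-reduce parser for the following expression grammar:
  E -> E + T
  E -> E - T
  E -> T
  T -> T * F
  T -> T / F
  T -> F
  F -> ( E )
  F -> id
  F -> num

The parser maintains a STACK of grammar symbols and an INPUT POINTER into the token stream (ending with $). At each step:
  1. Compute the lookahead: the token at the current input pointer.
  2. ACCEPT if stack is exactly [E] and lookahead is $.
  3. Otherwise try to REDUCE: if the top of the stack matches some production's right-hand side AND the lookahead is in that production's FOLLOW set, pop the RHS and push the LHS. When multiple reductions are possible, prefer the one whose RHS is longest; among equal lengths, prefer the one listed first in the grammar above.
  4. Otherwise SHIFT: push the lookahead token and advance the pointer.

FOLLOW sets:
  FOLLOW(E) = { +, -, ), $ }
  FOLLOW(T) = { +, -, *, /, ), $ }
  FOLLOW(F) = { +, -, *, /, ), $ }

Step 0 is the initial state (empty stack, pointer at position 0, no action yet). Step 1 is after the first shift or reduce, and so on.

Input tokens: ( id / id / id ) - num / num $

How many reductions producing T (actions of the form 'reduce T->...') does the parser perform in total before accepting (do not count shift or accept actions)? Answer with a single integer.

Answer: 6

Derivation:
Step 1: shift (. Stack=[(] ptr=1 lookahead=id remaining=[id / id / id ) - num / num $]
Step 2: shift id. Stack=[( id] ptr=2 lookahead=/ remaining=[/ id / id ) - num / num $]
Step 3: reduce F->id. Stack=[( F] ptr=2 lookahead=/ remaining=[/ id / id ) - num / num $]
Step 4: reduce T->F. Stack=[( T] ptr=2 lookahead=/ remaining=[/ id / id ) - num / num $]
Step 5: shift /. Stack=[( T /] ptr=3 lookahead=id remaining=[id / id ) - num / num $]
Step 6: shift id. Stack=[( T / id] ptr=4 lookahead=/ remaining=[/ id ) - num / num $]
Step 7: reduce F->id. Stack=[( T / F] ptr=4 lookahead=/ remaining=[/ id ) - num / num $]
Step 8: reduce T->T / F. Stack=[( T] ptr=4 lookahead=/ remaining=[/ id ) - num / num $]
Step 9: shift /. Stack=[( T /] ptr=5 lookahead=id remaining=[id ) - num / num $]
Step 10: shift id. Stack=[( T / id] ptr=6 lookahead=) remaining=[) - num / num $]
Step 11: reduce F->id. Stack=[( T / F] ptr=6 lookahead=) remaining=[) - num / num $]
Step 12: reduce T->T / F. Stack=[( T] ptr=6 lookahead=) remaining=[) - num / num $]
Step 13: reduce E->T. Stack=[( E] ptr=6 lookahead=) remaining=[) - num / num $]
Step 14: shift ). Stack=[( E )] ptr=7 lookahead=- remaining=[- num / num $]
Step 15: reduce F->( E ). Stack=[F] ptr=7 lookahead=- remaining=[- num / num $]
Step 16: reduce T->F. Stack=[T] ptr=7 lookahead=- remaining=[- num / num $]
Step 17: reduce E->T. Stack=[E] ptr=7 lookahead=- remaining=[- num / num $]
Step 18: shift -. Stack=[E -] ptr=8 lookahead=num remaining=[num / num $]
Step 19: shift num. Stack=[E - num] ptr=9 lookahead=/ remaining=[/ num $]
Step 20: reduce F->num. Stack=[E - F] ptr=9 lookahead=/ remaining=[/ num $]
Step 21: reduce T->F. Stack=[E - T] ptr=9 lookahead=/ remaining=[/ num $]
Step 22: shift /. Stack=[E - T /] ptr=10 lookahead=num remaining=[num $]
Step 23: shift num. Stack=[E - T / num] ptr=11 lookahead=$ remaining=[$]
Step 24: reduce F->num. Stack=[E - T / F] ptr=11 lookahead=$ remaining=[$]
Step 25: reduce T->T / F. Stack=[E - T] ptr=11 lookahead=$ remaining=[$]
Step 26: reduce E->E - T. Stack=[E] ptr=11 lookahead=$ remaining=[$]
Step 27: accept. Stack=[E] ptr=11 lookahead=$ remaining=[$]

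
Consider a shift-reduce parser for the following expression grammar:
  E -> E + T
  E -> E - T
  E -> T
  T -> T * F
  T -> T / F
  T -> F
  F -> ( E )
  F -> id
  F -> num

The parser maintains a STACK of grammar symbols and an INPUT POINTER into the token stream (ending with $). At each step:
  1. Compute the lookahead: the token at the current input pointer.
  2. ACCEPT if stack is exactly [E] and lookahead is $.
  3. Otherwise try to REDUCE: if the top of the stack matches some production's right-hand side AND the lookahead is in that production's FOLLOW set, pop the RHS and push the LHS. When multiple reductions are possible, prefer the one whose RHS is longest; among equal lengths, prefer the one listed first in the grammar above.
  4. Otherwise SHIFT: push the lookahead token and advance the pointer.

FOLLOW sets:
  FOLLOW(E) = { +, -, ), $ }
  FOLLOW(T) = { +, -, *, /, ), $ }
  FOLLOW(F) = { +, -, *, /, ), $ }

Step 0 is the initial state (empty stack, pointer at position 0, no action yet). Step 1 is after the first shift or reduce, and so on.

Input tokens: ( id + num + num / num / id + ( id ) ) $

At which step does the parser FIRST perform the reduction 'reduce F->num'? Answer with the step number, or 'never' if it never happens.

Step 1: shift (. Stack=[(] ptr=1 lookahead=id remaining=[id + num + num / num / id + ( id ) ) $]
Step 2: shift id. Stack=[( id] ptr=2 lookahead=+ remaining=[+ num + num / num / id + ( id ) ) $]
Step 3: reduce F->id. Stack=[( F] ptr=2 lookahead=+ remaining=[+ num + num / num / id + ( id ) ) $]
Step 4: reduce T->F. Stack=[( T] ptr=2 lookahead=+ remaining=[+ num + num / num / id + ( id ) ) $]
Step 5: reduce E->T. Stack=[( E] ptr=2 lookahead=+ remaining=[+ num + num / num / id + ( id ) ) $]
Step 6: shift +. Stack=[( E +] ptr=3 lookahead=num remaining=[num + num / num / id + ( id ) ) $]
Step 7: shift num. Stack=[( E + num] ptr=4 lookahead=+ remaining=[+ num / num / id + ( id ) ) $]
Step 8: reduce F->num. Stack=[( E + F] ptr=4 lookahead=+ remaining=[+ num / num / id + ( id ) ) $]

Answer: 8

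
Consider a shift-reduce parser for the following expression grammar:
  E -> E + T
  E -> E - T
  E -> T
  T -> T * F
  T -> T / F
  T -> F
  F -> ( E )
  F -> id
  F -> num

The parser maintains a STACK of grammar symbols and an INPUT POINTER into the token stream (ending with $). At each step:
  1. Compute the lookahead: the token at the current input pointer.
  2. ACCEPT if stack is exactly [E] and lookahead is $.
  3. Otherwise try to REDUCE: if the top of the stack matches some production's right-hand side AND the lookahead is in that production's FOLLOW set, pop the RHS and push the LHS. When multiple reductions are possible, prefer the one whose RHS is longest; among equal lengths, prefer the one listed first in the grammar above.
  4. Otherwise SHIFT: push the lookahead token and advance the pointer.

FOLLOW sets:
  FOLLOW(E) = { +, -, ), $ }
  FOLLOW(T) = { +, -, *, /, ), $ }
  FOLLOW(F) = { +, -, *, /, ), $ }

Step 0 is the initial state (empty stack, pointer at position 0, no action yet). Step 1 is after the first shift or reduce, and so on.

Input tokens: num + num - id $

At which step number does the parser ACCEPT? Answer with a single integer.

Step 1: shift num. Stack=[num] ptr=1 lookahead=+ remaining=[+ num - id $]
Step 2: reduce F->num. Stack=[F] ptr=1 lookahead=+ remaining=[+ num - id $]
Step 3: reduce T->F. Stack=[T] ptr=1 lookahead=+ remaining=[+ num - id $]
Step 4: reduce E->T. Stack=[E] ptr=1 lookahead=+ remaining=[+ num - id $]
Step 5: shift +. Stack=[E +] ptr=2 lookahead=num remaining=[num - id $]
Step 6: shift num. Stack=[E + num] ptr=3 lookahead=- remaining=[- id $]
Step 7: reduce F->num. Stack=[E + F] ptr=3 lookahead=- remaining=[- id $]
Step 8: reduce T->F. Stack=[E + T] ptr=3 lookahead=- remaining=[- id $]
Step 9: reduce E->E + T. Stack=[E] ptr=3 lookahead=- remaining=[- id $]
Step 10: shift -. Stack=[E -] ptr=4 lookahead=id remaining=[id $]
Step 11: shift id. Stack=[E - id] ptr=5 lookahead=$ remaining=[$]
Step 12: reduce F->id. Stack=[E - F] ptr=5 lookahead=$ remaining=[$]
Step 13: reduce T->F. Stack=[E - T] ptr=5 lookahead=$ remaining=[$]
Step 14: reduce E->E - T. Stack=[E] ptr=5 lookahead=$ remaining=[$]
Step 15: accept. Stack=[E] ptr=5 lookahead=$ remaining=[$]

Answer: 15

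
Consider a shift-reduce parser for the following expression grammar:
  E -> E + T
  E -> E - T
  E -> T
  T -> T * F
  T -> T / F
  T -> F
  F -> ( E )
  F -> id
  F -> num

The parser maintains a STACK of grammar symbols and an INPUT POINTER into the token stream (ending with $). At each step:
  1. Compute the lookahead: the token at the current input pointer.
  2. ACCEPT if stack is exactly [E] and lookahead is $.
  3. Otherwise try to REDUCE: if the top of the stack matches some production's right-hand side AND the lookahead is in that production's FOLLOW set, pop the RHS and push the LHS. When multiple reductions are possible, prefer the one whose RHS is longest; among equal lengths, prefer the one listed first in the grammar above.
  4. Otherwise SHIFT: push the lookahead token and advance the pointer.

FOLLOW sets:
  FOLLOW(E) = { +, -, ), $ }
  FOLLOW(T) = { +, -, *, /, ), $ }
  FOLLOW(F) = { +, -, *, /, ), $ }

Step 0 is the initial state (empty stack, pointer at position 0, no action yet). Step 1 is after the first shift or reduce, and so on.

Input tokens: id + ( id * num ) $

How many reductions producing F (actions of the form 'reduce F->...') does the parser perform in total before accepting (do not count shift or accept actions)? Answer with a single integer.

Step 1: shift id. Stack=[id] ptr=1 lookahead=+ remaining=[+ ( id * num ) $]
Step 2: reduce F->id. Stack=[F] ptr=1 lookahead=+ remaining=[+ ( id * num ) $]
Step 3: reduce T->F. Stack=[T] ptr=1 lookahead=+ remaining=[+ ( id * num ) $]
Step 4: reduce E->T. Stack=[E] ptr=1 lookahead=+ remaining=[+ ( id * num ) $]
Step 5: shift +. Stack=[E +] ptr=2 lookahead=( remaining=[( id * num ) $]
Step 6: shift (. Stack=[E + (] ptr=3 lookahead=id remaining=[id * num ) $]
Step 7: shift id. Stack=[E + ( id] ptr=4 lookahead=* remaining=[* num ) $]
Step 8: reduce F->id. Stack=[E + ( F] ptr=4 lookahead=* remaining=[* num ) $]
Step 9: reduce T->F. Stack=[E + ( T] ptr=4 lookahead=* remaining=[* num ) $]
Step 10: shift *. Stack=[E + ( T *] ptr=5 lookahead=num remaining=[num ) $]
Step 11: shift num. Stack=[E + ( T * num] ptr=6 lookahead=) remaining=[) $]
Step 12: reduce F->num. Stack=[E + ( T * F] ptr=6 lookahead=) remaining=[) $]
Step 13: reduce T->T * F. Stack=[E + ( T] ptr=6 lookahead=) remaining=[) $]
Step 14: reduce E->T. Stack=[E + ( E] ptr=6 lookahead=) remaining=[) $]
Step 15: shift ). Stack=[E + ( E )] ptr=7 lookahead=$ remaining=[$]
Step 16: reduce F->( E ). Stack=[E + F] ptr=7 lookahead=$ remaining=[$]
Step 17: reduce T->F. Stack=[E + T] ptr=7 lookahead=$ remaining=[$]
Step 18: reduce E->E + T. Stack=[E] ptr=7 lookahead=$ remaining=[$]
Step 19: accept. Stack=[E] ptr=7 lookahead=$ remaining=[$]

Answer: 4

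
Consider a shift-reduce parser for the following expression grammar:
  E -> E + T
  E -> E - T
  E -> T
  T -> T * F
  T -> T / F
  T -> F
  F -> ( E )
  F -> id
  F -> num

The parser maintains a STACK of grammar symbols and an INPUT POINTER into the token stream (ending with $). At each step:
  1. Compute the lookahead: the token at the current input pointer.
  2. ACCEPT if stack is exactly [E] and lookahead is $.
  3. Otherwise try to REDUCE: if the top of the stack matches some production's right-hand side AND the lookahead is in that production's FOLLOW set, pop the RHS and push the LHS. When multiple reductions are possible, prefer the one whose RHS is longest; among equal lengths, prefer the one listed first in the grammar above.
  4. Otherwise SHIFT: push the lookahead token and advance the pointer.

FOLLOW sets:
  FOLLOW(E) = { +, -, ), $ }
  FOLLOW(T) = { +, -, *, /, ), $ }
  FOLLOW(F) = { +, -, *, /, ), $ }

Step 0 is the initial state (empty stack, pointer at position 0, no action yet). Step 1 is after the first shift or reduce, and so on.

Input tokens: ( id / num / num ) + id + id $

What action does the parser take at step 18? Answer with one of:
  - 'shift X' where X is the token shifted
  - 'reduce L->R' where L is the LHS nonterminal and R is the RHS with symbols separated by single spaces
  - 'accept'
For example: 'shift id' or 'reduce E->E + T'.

Answer: shift +

Derivation:
Step 1: shift (. Stack=[(] ptr=1 lookahead=id remaining=[id / num / num ) + id + id $]
Step 2: shift id. Stack=[( id] ptr=2 lookahead=/ remaining=[/ num / num ) + id + id $]
Step 3: reduce F->id. Stack=[( F] ptr=2 lookahead=/ remaining=[/ num / num ) + id + id $]
Step 4: reduce T->F. Stack=[( T] ptr=2 lookahead=/ remaining=[/ num / num ) + id + id $]
Step 5: shift /. Stack=[( T /] ptr=3 lookahead=num remaining=[num / num ) + id + id $]
Step 6: shift num. Stack=[( T / num] ptr=4 lookahead=/ remaining=[/ num ) + id + id $]
Step 7: reduce F->num. Stack=[( T / F] ptr=4 lookahead=/ remaining=[/ num ) + id + id $]
Step 8: reduce T->T / F. Stack=[( T] ptr=4 lookahead=/ remaining=[/ num ) + id + id $]
Step 9: shift /. Stack=[( T /] ptr=5 lookahead=num remaining=[num ) + id + id $]
Step 10: shift num. Stack=[( T / num] ptr=6 lookahead=) remaining=[) + id + id $]
Step 11: reduce F->num. Stack=[( T / F] ptr=6 lookahead=) remaining=[) + id + id $]
Step 12: reduce T->T / F. Stack=[( T] ptr=6 lookahead=) remaining=[) + id + id $]
Step 13: reduce E->T. Stack=[( E] ptr=6 lookahead=) remaining=[) + id + id $]
Step 14: shift ). Stack=[( E )] ptr=7 lookahead=+ remaining=[+ id + id $]
Step 15: reduce F->( E ). Stack=[F] ptr=7 lookahead=+ remaining=[+ id + id $]
Step 16: reduce T->F. Stack=[T] ptr=7 lookahead=+ remaining=[+ id + id $]
Step 17: reduce E->T. Stack=[E] ptr=7 lookahead=+ remaining=[+ id + id $]
Step 18: shift +. Stack=[E +] ptr=8 lookahead=id remaining=[id + id $]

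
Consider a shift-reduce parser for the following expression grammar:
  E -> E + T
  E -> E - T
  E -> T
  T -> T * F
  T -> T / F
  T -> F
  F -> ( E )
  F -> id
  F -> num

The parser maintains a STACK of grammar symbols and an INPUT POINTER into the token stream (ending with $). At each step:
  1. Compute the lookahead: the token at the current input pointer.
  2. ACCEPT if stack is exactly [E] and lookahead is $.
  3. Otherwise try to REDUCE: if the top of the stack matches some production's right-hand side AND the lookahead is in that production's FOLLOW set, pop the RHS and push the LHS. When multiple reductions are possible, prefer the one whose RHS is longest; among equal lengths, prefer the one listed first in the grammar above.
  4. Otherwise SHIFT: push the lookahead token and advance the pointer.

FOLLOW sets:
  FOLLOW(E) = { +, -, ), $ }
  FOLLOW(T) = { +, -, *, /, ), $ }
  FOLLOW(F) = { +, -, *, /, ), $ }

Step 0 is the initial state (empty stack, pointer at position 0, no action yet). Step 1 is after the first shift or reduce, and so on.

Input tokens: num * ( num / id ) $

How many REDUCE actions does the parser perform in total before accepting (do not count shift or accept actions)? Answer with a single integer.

Step 1: shift num. Stack=[num] ptr=1 lookahead=* remaining=[* ( num / id ) $]
Step 2: reduce F->num. Stack=[F] ptr=1 lookahead=* remaining=[* ( num / id ) $]
Step 3: reduce T->F. Stack=[T] ptr=1 lookahead=* remaining=[* ( num / id ) $]
Step 4: shift *. Stack=[T *] ptr=2 lookahead=( remaining=[( num / id ) $]
Step 5: shift (. Stack=[T * (] ptr=3 lookahead=num remaining=[num / id ) $]
Step 6: shift num. Stack=[T * ( num] ptr=4 lookahead=/ remaining=[/ id ) $]
Step 7: reduce F->num. Stack=[T * ( F] ptr=4 lookahead=/ remaining=[/ id ) $]
Step 8: reduce T->F. Stack=[T * ( T] ptr=4 lookahead=/ remaining=[/ id ) $]
Step 9: shift /. Stack=[T * ( T /] ptr=5 lookahead=id remaining=[id ) $]
Step 10: shift id. Stack=[T * ( T / id] ptr=6 lookahead=) remaining=[) $]
Step 11: reduce F->id. Stack=[T * ( T / F] ptr=6 lookahead=) remaining=[) $]
Step 12: reduce T->T / F. Stack=[T * ( T] ptr=6 lookahead=) remaining=[) $]
Step 13: reduce E->T. Stack=[T * ( E] ptr=6 lookahead=) remaining=[) $]
Step 14: shift ). Stack=[T * ( E )] ptr=7 lookahead=$ remaining=[$]
Step 15: reduce F->( E ). Stack=[T * F] ptr=7 lookahead=$ remaining=[$]
Step 16: reduce T->T * F. Stack=[T] ptr=7 lookahead=$ remaining=[$]
Step 17: reduce E->T. Stack=[E] ptr=7 lookahead=$ remaining=[$]
Step 18: accept. Stack=[E] ptr=7 lookahead=$ remaining=[$]

Answer: 10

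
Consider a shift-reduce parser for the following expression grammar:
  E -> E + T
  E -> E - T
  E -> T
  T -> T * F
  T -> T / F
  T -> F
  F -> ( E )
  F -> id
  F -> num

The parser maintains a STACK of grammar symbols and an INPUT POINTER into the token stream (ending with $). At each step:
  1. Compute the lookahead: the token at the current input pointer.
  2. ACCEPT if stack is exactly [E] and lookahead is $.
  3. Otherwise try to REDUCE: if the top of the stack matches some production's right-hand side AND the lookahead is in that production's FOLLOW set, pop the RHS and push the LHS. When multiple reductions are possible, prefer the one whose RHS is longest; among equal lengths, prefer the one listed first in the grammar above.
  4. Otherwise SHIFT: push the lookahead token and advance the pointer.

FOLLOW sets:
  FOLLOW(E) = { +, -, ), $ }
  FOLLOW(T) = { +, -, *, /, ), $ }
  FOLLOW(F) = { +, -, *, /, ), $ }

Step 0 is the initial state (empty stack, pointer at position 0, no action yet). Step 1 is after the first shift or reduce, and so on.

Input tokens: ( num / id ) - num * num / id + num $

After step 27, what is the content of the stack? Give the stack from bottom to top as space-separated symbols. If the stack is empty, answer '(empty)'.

Answer: E +

Derivation:
Step 1: shift (. Stack=[(] ptr=1 lookahead=num remaining=[num / id ) - num * num / id + num $]
Step 2: shift num. Stack=[( num] ptr=2 lookahead=/ remaining=[/ id ) - num * num / id + num $]
Step 3: reduce F->num. Stack=[( F] ptr=2 lookahead=/ remaining=[/ id ) - num * num / id + num $]
Step 4: reduce T->F. Stack=[( T] ptr=2 lookahead=/ remaining=[/ id ) - num * num / id + num $]
Step 5: shift /. Stack=[( T /] ptr=3 lookahead=id remaining=[id ) - num * num / id + num $]
Step 6: shift id. Stack=[( T / id] ptr=4 lookahead=) remaining=[) - num * num / id + num $]
Step 7: reduce F->id. Stack=[( T / F] ptr=4 lookahead=) remaining=[) - num * num / id + num $]
Step 8: reduce T->T / F. Stack=[( T] ptr=4 lookahead=) remaining=[) - num * num / id + num $]
Step 9: reduce E->T. Stack=[( E] ptr=4 lookahead=) remaining=[) - num * num / id + num $]
Step 10: shift ). Stack=[( E )] ptr=5 lookahead=- remaining=[- num * num / id + num $]
Step 11: reduce F->( E ). Stack=[F] ptr=5 lookahead=- remaining=[- num * num / id + num $]
Step 12: reduce T->F. Stack=[T] ptr=5 lookahead=- remaining=[- num * num / id + num $]
Step 13: reduce E->T. Stack=[E] ptr=5 lookahead=- remaining=[- num * num / id + num $]
Step 14: shift -. Stack=[E -] ptr=6 lookahead=num remaining=[num * num / id + num $]
Step 15: shift num. Stack=[E - num] ptr=7 lookahead=* remaining=[* num / id + num $]
Step 16: reduce F->num. Stack=[E - F] ptr=7 lookahead=* remaining=[* num / id + num $]
Step 17: reduce T->F. Stack=[E - T] ptr=7 lookahead=* remaining=[* num / id + num $]
Step 18: shift *. Stack=[E - T *] ptr=8 lookahead=num remaining=[num / id + num $]
Step 19: shift num. Stack=[E - T * num] ptr=9 lookahead=/ remaining=[/ id + num $]
Step 20: reduce F->num. Stack=[E - T * F] ptr=9 lookahead=/ remaining=[/ id + num $]
Step 21: reduce T->T * F. Stack=[E - T] ptr=9 lookahead=/ remaining=[/ id + num $]
Step 22: shift /. Stack=[E - T /] ptr=10 lookahead=id remaining=[id + num $]
Step 23: shift id. Stack=[E - T / id] ptr=11 lookahead=+ remaining=[+ num $]
Step 24: reduce F->id. Stack=[E - T / F] ptr=11 lookahead=+ remaining=[+ num $]
Step 25: reduce T->T / F. Stack=[E - T] ptr=11 lookahead=+ remaining=[+ num $]
Step 26: reduce E->E - T. Stack=[E] ptr=11 lookahead=+ remaining=[+ num $]
Step 27: shift +. Stack=[E +] ptr=12 lookahead=num remaining=[num $]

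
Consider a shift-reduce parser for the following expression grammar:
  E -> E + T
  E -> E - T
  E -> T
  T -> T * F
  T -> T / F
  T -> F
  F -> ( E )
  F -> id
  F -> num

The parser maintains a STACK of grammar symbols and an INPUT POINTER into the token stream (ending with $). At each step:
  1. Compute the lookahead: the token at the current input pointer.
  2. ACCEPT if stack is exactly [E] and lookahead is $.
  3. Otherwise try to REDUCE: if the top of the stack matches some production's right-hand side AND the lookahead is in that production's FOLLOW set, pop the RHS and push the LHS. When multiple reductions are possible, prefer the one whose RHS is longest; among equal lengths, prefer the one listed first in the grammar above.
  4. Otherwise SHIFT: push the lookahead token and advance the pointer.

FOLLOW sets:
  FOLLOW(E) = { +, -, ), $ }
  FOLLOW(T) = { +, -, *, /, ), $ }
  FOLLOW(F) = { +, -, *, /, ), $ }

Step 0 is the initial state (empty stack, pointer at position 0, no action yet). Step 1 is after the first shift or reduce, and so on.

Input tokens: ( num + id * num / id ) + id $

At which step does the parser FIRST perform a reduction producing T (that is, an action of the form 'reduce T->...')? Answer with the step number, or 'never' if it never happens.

Step 1: shift (. Stack=[(] ptr=1 lookahead=num remaining=[num + id * num / id ) + id $]
Step 2: shift num. Stack=[( num] ptr=2 lookahead=+ remaining=[+ id * num / id ) + id $]
Step 3: reduce F->num. Stack=[( F] ptr=2 lookahead=+ remaining=[+ id * num / id ) + id $]
Step 4: reduce T->F. Stack=[( T] ptr=2 lookahead=+ remaining=[+ id * num / id ) + id $]

Answer: 4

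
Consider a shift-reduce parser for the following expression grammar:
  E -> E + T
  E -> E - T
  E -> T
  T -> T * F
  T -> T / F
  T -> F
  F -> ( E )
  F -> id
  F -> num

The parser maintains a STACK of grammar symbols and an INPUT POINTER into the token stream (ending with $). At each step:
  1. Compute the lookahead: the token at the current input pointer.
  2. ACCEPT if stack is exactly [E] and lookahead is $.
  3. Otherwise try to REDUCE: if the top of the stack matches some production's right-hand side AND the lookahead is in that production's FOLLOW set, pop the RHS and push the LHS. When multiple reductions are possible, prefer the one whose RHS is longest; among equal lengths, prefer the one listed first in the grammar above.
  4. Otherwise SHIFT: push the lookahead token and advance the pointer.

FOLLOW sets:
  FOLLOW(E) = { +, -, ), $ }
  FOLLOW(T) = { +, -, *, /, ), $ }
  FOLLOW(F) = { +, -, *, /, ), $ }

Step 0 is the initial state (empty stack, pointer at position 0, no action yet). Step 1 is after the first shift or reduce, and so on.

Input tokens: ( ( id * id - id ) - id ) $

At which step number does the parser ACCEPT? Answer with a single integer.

Step 1: shift (. Stack=[(] ptr=1 lookahead=( remaining=[( id * id - id ) - id ) $]
Step 2: shift (. Stack=[( (] ptr=2 lookahead=id remaining=[id * id - id ) - id ) $]
Step 3: shift id. Stack=[( ( id] ptr=3 lookahead=* remaining=[* id - id ) - id ) $]
Step 4: reduce F->id. Stack=[( ( F] ptr=3 lookahead=* remaining=[* id - id ) - id ) $]
Step 5: reduce T->F. Stack=[( ( T] ptr=3 lookahead=* remaining=[* id - id ) - id ) $]
Step 6: shift *. Stack=[( ( T *] ptr=4 lookahead=id remaining=[id - id ) - id ) $]
Step 7: shift id. Stack=[( ( T * id] ptr=5 lookahead=- remaining=[- id ) - id ) $]
Step 8: reduce F->id. Stack=[( ( T * F] ptr=5 lookahead=- remaining=[- id ) - id ) $]
Step 9: reduce T->T * F. Stack=[( ( T] ptr=5 lookahead=- remaining=[- id ) - id ) $]
Step 10: reduce E->T. Stack=[( ( E] ptr=5 lookahead=- remaining=[- id ) - id ) $]
Step 11: shift -. Stack=[( ( E -] ptr=6 lookahead=id remaining=[id ) - id ) $]
Step 12: shift id. Stack=[( ( E - id] ptr=7 lookahead=) remaining=[) - id ) $]
Step 13: reduce F->id. Stack=[( ( E - F] ptr=7 lookahead=) remaining=[) - id ) $]
Step 14: reduce T->F. Stack=[( ( E - T] ptr=7 lookahead=) remaining=[) - id ) $]
Step 15: reduce E->E - T. Stack=[( ( E] ptr=7 lookahead=) remaining=[) - id ) $]
Step 16: shift ). Stack=[( ( E )] ptr=8 lookahead=- remaining=[- id ) $]
Step 17: reduce F->( E ). Stack=[( F] ptr=8 lookahead=- remaining=[- id ) $]
Step 18: reduce T->F. Stack=[( T] ptr=8 lookahead=- remaining=[- id ) $]
Step 19: reduce E->T. Stack=[( E] ptr=8 lookahead=- remaining=[- id ) $]
Step 20: shift -. Stack=[( E -] ptr=9 lookahead=id remaining=[id ) $]
Step 21: shift id. Stack=[( E - id] ptr=10 lookahead=) remaining=[) $]
Step 22: reduce F->id. Stack=[( E - F] ptr=10 lookahead=) remaining=[) $]
Step 23: reduce T->F. Stack=[( E - T] ptr=10 lookahead=) remaining=[) $]
Step 24: reduce E->E - T. Stack=[( E] ptr=10 lookahead=) remaining=[) $]
Step 25: shift ). Stack=[( E )] ptr=11 lookahead=$ remaining=[$]
Step 26: reduce F->( E ). Stack=[F] ptr=11 lookahead=$ remaining=[$]
Step 27: reduce T->F. Stack=[T] ptr=11 lookahead=$ remaining=[$]
Step 28: reduce E->T. Stack=[E] ptr=11 lookahead=$ remaining=[$]
Step 29: accept. Stack=[E] ptr=11 lookahead=$ remaining=[$]

Answer: 29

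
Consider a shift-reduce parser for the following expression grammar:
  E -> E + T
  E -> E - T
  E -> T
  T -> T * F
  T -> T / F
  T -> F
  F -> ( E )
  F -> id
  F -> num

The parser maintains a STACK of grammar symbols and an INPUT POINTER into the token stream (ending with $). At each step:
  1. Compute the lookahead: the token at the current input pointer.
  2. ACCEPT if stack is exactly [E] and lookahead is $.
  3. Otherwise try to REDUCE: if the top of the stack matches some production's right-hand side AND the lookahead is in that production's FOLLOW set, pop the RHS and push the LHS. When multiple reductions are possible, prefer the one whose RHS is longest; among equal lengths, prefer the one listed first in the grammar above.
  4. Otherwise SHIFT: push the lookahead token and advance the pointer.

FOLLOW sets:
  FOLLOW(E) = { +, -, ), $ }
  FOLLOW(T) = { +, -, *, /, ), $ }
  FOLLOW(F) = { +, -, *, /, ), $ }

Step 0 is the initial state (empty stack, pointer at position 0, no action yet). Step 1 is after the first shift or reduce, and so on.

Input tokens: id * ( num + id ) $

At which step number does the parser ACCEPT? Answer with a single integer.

Answer: 19

Derivation:
Step 1: shift id. Stack=[id] ptr=1 lookahead=* remaining=[* ( num + id ) $]
Step 2: reduce F->id. Stack=[F] ptr=1 lookahead=* remaining=[* ( num + id ) $]
Step 3: reduce T->F. Stack=[T] ptr=1 lookahead=* remaining=[* ( num + id ) $]
Step 4: shift *. Stack=[T *] ptr=2 lookahead=( remaining=[( num + id ) $]
Step 5: shift (. Stack=[T * (] ptr=3 lookahead=num remaining=[num + id ) $]
Step 6: shift num. Stack=[T * ( num] ptr=4 lookahead=+ remaining=[+ id ) $]
Step 7: reduce F->num. Stack=[T * ( F] ptr=4 lookahead=+ remaining=[+ id ) $]
Step 8: reduce T->F. Stack=[T * ( T] ptr=4 lookahead=+ remaining=[+ id ) $]
Step 9: reduce E->T. Stack=[T * ( E] ptr=4 lookahead=+ remaining=[+ id ) $]
Step 10: shift +. Stack=[T * ( E +] ptr=5 lookahead=id remaining=[id ) $]
Step 11: shift id. Stack=[T * ( E + id] ptr=6 lookahead=) remaining=[) $]
Step 12: reduce F->id. Stack=[T * ( E + F] ptr=6 lookahead=) remaining=[) $]
Step 13: reduce T->F. Stack=[T * ( E + T] ptr=6 lookahead=) remaining=[) $]
Step 14: reduce E->E + T. Stack=[T * ( E] ptr=6 lookahead=) remaining=[) $]
Step 15: shift ). Stack=[T * ( E )] ptr=7 lookahead=$ remaining=[$]
Step 16: reduce F->( E ). Stack=[T * F] ptr=7 lookahead=$ remaining=[$]
Step 17: reduce T->T * F. Stack=[T] ptr=7 lookahead=$ remaining=[$]
Step 18: reduce E->T. Stack=[E] ptr=7 lookahead=$ remaining=[$]
Step 19: accept. Stack=[E] ptr=7 lookahead=$ remaining=[$]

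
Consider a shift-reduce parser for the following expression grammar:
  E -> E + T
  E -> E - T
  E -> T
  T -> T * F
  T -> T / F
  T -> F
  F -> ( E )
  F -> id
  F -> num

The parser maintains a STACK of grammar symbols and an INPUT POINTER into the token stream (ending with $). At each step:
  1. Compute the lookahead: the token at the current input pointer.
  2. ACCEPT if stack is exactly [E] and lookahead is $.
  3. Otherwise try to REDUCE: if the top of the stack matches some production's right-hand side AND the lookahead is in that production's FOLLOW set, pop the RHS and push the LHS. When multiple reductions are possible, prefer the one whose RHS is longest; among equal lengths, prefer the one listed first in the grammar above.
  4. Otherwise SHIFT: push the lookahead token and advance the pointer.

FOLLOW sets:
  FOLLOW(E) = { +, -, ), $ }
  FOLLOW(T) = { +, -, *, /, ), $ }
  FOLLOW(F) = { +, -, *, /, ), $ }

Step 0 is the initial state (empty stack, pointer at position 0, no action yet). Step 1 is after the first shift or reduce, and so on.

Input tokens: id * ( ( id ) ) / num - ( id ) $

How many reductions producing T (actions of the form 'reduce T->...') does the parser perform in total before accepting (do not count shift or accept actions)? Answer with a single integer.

Step 1: shift id. Stack=[id] ptr=1 lookahead=* remaining=[* ( ( id ) ) / num - ( id ) $]
Step 2: reduce F->id. Stack=[F] ptr=1 lookahead=* remaining=[* ( ( id ) ) / num - ( id ) $]
Step 3: reduce T->F. Stack=[T] ptr=1 lookahead=* remaining=[* ( ( id ) ) / num - ( id ) $]
Step 4: shift *. Stack=[T *] ptr=2 lookahead=( remaining=[( ( id ) ) / num - ( id ) $]
Step 5: shift (. Stack=[T * (] ptr=3 lookahead=( remaining=[( id ) ) / num - ( id ) $]
Step 6: shift (. Stack=[T * ( (] ptr=4 lookahead=id remaining=[id ) ) / num - ( id ) $]
Step 7: shift id. Stack=[T * ( ( id] ptr=5 lookahead=) remaining=[) ) / num - ( id ) $]
Step 8: reduce F->id. Stack=[T * ( ( F] ptr=5 lookahead=) remaining=[) ) / num - ( id ) $]
Step 9: reduce T->F. Stack=[T * ( ( T] ptr=5 lookahead=) remaining=[) ) / num - ( id ) $]
Step 10: reduce E->T. Stack=[T * ( ( E] ptr=5 lookahead=) remaining=[) ) / num - ( id ) $]
Step 11: shift ). Stack=[T * ( ( E )] ptr=6 lookahead=) remaining=[) / num - ( id ) $]
Step 12: reduce F->( E ). Stack=[T * ( F] ptr=6 lookahead=) remaining=[) / num - ( id ) $]
Step 13: reduce T->F. Stack=[T * ( T] ptr=6 lookahead=) remaining=[) / num - ( id ) $]
Step 14: reduce E->T. Stack=[T * ( E] ptr=6 lookahead=) remaining=[) / num - ( id ) $]
Step 15: shift ). Stack=[T * ( E )] ptr=7 lookahead=/ remaining=[/ num - ( id ) $]
Step 16: reduce F->( E ). Stack=[T * F] ptr=7 lookahead=/ remaining=[/ num - ( id ) $]
Step 17: reduce T->T * F. Stack=[T] ptr=7 lookahead=/ remaining=[/ num - ( id ) $]
Step 18: shift /. Stack=[T /] ptr=8 lookahead=num remaining=[num - ( id ) $]
Step 19: shift num. Stack=[T / num] ptr=9 lookahead=- remaining=[- ( id ) $]
Step 20: reduce F->num. Stack=[T / F] ptr=9 lookahead=- remaining=[- ( id ) $]
Step 21: reduce T->T / F. Stack=[T] ptr=9 lookahead=- remaining=[- ( id ) $]
Step 22: reduce E->T. Stack=[E] ptr=9 lookahead=- remaining=[- ( id ) $]
Step 23: shift -. Stack=[E -] ptr=10 lookahead=( remaining=[( id ) $]
Step 24: shift (. Stack=[E - (] ptr=11 lookahead=id remaining=[id ) $]
Step 25: shift id. Stack=[E - ( id] ptr=12 lookahead=) remaining=[) $]
Step 26: reduce F->id. Stack=[E - ( F] ptr=12 lookahead=) remaining=[) $]
Step 27: reduce T->F. Stack=[E - ( T] ptr=12 lookahead=) remaining=[) $]
Step 28: reduce E->T. Stack=[E - ( E] ptr=12 lookahead=) remaining=[) $]
Step 29: shift ). Stack=[E - ( E )] ptr=13 lookahead=$ remaining=[$]
Step 30: reduce F->( E ). Stack=[E - F] ptr=13 lookahead=$ remaining=[$]
Step 31: reduce T->F. Stack=[E - T] ptr=13 lookahead=$ remaining=[$]
Step 32: reduce E->E - T. Stack=[E] ptr=13 lookahead=$ remaining=[$]
Step 33: accept. Stack=[E] ptr=13 lookahead=$ remaining=[$]

Answer: 7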